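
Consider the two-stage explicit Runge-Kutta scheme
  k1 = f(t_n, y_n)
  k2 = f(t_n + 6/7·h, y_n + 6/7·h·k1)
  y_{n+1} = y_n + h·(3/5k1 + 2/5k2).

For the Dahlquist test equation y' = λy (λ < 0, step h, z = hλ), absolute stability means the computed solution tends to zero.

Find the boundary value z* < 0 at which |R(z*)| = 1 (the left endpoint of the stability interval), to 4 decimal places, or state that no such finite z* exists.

left endpoint -2.9167.

With y'=λy (z=hλ):
  k1=λy_n ⇒ h·k1=z·y_n;  k2=λ(1+6/7z)y_n ⇒ h·k2=z(1+6/7z)y_n
  y_{n+1}/y_n = 1 + 3/5z + 2/5z(1+6/7z) = 1 + z + 12/35z²
  Hence R(z) = 1 + z + 12/35z².

Solve |R(x)|<1 on ℝ⁻.
x=-0.55: |R|=0.5537
R=1: x+12/35x²=0 ⇒ x=−35/12=-2.9167; min R=1−1/(4·12/35)=0.2708>−1
Confirm numerically:
  x=-2.676: |R|=0.77919 <1
  x=-2.430: |R|=0.59454 <1
  x=-2.003: |R|=0.37255 <1
  x=-1.848: |R|=0.32289 <1
  x=-3.423: |R|=1.59423 >1
  x=-3.395: |R|=1.55678 >1
  x=-3.179: |R|=1.28593 >1
Stable set (-2.9167, 0).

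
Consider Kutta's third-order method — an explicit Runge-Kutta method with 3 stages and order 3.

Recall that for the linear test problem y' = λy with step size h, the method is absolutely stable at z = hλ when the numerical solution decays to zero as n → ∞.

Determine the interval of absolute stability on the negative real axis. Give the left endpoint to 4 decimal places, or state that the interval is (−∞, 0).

z∈(-2.5127,0).

Test eqn y'=λy, z=hλ:
  order 3, 3-stage ⇒ R(z)=1+z+z^2/2+z^3/6
  (e.g. R(-0.67)=0.50432, |R|=0.50432)

Solve |R(x)|<1 on ℝ⁻.
x=-0.67: |R|=0.5043
|R(-2.4)|=0.8240 |R(-1.15)|=0.2578 |R(-0.79)|=0.4399
Bisect:
  x_lo=-2.8882 |R|=1.7328  x_hi=-0.2465 |R|=0.7814
  mid=-1.56736 |R|=0.01921 →hi
  mid=-2.22779 |R|=0.58904 →hi
  mid=-2.55800 |R|=1.07598 →lo
  mid=-2.39290 |R|=0.81352 →hi
  mid=-2.47545 |R|=0.93972 →hi
  mid=-2.51673 |R|=1.00656 →lo
  mid=-2.49609 |R|=0.97282 →hi
  mid=-2.50641 |R|=0.98961 →hi
  ...
  [-2.51286,-2.51270] ⇒ x*=-2.5127
Stable set (-2.5127, 0).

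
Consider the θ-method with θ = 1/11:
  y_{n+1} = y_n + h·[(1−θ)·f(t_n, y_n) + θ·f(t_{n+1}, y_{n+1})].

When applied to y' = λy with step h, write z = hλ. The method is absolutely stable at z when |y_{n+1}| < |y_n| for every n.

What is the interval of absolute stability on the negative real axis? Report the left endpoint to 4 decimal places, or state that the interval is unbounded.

On y'=λy, z=hλ:
  y_{n+1} = y_n + z·[10/11·y_n + 1/11·y_{n+1}] ⇒ (1 − 1/11z)y_{n+1} = (1 + 10/11z)y_n
  R(z) = (1 + 10/11z)/(1 − 1/11z).

Boundary: |R(x)|=1, x<0.
x=-1.4: |R|=0.2419
R=−1: 1+10/11x = −1+1/11x ⇒ -9/11x=2 ⇒ x=2/(-9/11)=-2.4444
Confirm numerically:
  x=-1.654: |R|=0.43781 <1
  x=-1.241: |R|=0.11519 <1
  x=-1.162: |R|=0.05098 <1
  x=-3.029: |R|=1.37501 >1
  x=-2.475: |R|=1.02041 >1
Interval (-2.4444, 0).

z∈(-2.4444,0).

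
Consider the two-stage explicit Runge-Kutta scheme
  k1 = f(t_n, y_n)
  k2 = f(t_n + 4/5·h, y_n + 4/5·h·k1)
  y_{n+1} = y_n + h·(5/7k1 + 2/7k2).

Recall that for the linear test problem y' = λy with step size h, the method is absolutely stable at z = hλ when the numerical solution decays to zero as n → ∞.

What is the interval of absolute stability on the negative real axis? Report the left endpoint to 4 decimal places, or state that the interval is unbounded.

z∈(-4.3750,0).

Test eqn y'=λy, z=hλ:
  k1=λy_n ⇒ h·k1=z·y_n;  k2=λ(1+4/5z)y_n ⇒ h·k2=z(1+4/5z)y_n
  y_{n+1}/y_n = 1 + 5/7z + 2/7z(1+4/5z) = 1 + z + 8/35z²
  ⇒ R(z) = 1 + z + 8/35z².

Solve |R(x)|<1 on ℝ⁻.
x=-1.74: |R|=0.0480
R=1: x+8/35x²=0 ⇒ x=−35/8=-4.3750; min R=1−1/(4·8/35)=-0.0938>−1
Confirm numerically:
  x=-4.224: |R|=0.85421 <1
  x=-3.968: |R|=0.63086 <1
  x=-2.857: |R|=0.00870 <1
  x=-1.878: |R|=0.07186 <1
  x=-4.881: |R|=1.56452 >1
  x=-4.683: |R|=1.32968 >1
  x=-4.469: |R|=1.09602 >1
So |R|<1 on (-4.3750, 0).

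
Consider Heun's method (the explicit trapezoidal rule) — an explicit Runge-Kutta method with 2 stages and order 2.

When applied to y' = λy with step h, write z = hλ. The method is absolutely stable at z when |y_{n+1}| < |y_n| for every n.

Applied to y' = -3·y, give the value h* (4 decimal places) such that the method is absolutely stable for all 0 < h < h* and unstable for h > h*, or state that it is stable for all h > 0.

(-2.0000,0); λ=-3 ⇒ h* = 0.6667.

Test eqn y'=λy, z=hλ:
  order 2, 2-stage ⇒ R(z)=1+z+z^2/2
  (e.g. R(-1.38)=0.57220, |R|=0.57220)

Boundary: |R(x)|=1, x<0.
x=-1.38: |R|=0.5722
|R(-1.86)|=0.8698 |R(-0.95)|=0.5012 |R(-0.62)|=0.5722
Bisect:
  x_lo=-2.7042 |R|=1.9522  x_hi=-0.1909 |R|=0.8273
  mid=-1.44758 |R|=0.60016 →hi
  mid=-2.07591 |R|=1.07879 →lo
  mid=-1.76174 |R|=0.79013 →hi
  mid=-1.91882 |R|=0.92212 →hi
  mid=-1.99737 |R|=0.99737 →hi
  mid=-2.03664 |R|=1.03731 →lo
  mid=-2.01700 |R|=1.01715 →lo
  mid=-2.00718 |R|=1.00721 →lo
  mid=-2.00227 |R|=1.00228 →lo
  ...
  [-2.00013,-1.99997] ⇒ x*=-2.0000
Stable set (-2.0000, 0).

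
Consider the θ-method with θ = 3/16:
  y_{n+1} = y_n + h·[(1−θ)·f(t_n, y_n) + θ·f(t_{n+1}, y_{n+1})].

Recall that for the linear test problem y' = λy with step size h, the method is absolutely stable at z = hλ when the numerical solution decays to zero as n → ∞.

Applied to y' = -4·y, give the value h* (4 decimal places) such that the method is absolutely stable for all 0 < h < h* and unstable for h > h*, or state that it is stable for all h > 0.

Set f=λy, z=hλ:
  y_{n+1} = y_n + z·[13/16·y_n + 3/16·y_{n+1}] ⇒ (1 − 3/16z)y_{n+1} = (1 + 13/16z)y_n
  ⇒ R(z) = (1 + 13/16z)/(1 − 3/16z).

Solve |R(x)|<1 on ℝ⁻.
x=-0.66: |R|=0.4127
R=−1: 1+13/16x = −1+3/16x ⇒ -5/8x=2 ⇒ x=2/(-5/8)=-3.2000
Confirm numerically:
  x=-2.653: |R|=0.77169 <1
  x=-2.356: |R|=0.63413 <1
  x=-2.151: |R|=0.53280 <1
  x=-1.447: |R|=0.13819 <1
  x=-3.796: |R|=1.21761 >1
  x=-3.320: |R|=1.04622 >1
Interval (-3.2000, 0).

(-3.2000,0); λ=-4 ⇒ h* = (16/5)/4 = 0.8000.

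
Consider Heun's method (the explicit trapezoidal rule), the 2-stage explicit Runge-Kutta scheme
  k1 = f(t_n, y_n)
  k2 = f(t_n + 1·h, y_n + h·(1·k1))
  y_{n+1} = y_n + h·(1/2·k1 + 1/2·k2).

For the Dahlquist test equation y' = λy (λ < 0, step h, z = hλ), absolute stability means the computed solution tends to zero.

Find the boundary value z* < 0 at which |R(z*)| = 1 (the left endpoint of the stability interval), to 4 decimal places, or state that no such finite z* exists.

With y'=λy (z=hλ):
  order 2, 2-stage ⇒ R(z)=1+z+z^2/2
  (e.g. R(-0.94)=0.50180, |R|=0.50180)

Need |R(x)|<1, x<0.
x=-0.94: |R|=0.5018
|R(-2.35)|=1.4113 |R(-0.79)|=0.5221 |R(-0.74)|=0.5338
Bisect:
  x_lo=-2.7970 |R|=2.1147  x_hi=-0.3948 |R|=0.6831
  mid=-1.59594 |R|=0.67757 →hi
  mid=-2.19649 |R|=1.21580 →lo
  mid=-1.89622 |R|=0.90160 →hi
  mid=-2.04635 |R|=1.04743 →lo
  mid=-1.97129 |R|=0.97170 →hi
  mid=-2.00882 |R|=1.00886 →lo
  mid=-1.99005 |R|=0.99010 →hi
  mid=-1.99944 |R|=0.99944 →hi
  mid=-2.00413 |R|=1.00414 →lo
  ...
  [-2.00002,-1.99988] ⇒ x*=-2.0000
So |R|<1 on (-2.0000, 0).

left endpoint -2.0000.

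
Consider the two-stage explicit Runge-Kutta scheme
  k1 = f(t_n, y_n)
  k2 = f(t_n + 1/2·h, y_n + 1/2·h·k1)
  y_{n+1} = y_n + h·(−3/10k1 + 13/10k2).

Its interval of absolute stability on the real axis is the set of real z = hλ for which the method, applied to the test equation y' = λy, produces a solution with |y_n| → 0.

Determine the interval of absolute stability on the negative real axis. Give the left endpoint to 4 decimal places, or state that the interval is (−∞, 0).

(-1.5385, 0).

With y'=λy (z=hλ):
  k1=λy_n ⇒ h·k1=z·y_n;  k2=λ(1+1/2z)y_n ⇒ h·k2=z(1+1/2z)y_n
  y_{n+1}/y_n = 1 − 3/10z + 13/10z(1+1/2z) = 1 + z + 13/20z²
  Hence R(z) = 1 + z + 13/20z².

Boundary: |R(x)|=1, x<0.
x=-0.38: |R|=0.7139
R=1: x+13/20x²=0 ⇒ x=−20/13=-1.5385; min R=1−1/(4·13/20)=0.6154>−1
Confirm numerically:
  x=-1.328: |R|=0.81833 <1
  x=-1.281: |R|=0.78562 <1
  x=-0.847: |R|=0.61932 <1
  x=-2.094: |R|=1.75614 >1
  x=-2.037: |R|=1.66009 >1
Stable set (-1.5385, 0).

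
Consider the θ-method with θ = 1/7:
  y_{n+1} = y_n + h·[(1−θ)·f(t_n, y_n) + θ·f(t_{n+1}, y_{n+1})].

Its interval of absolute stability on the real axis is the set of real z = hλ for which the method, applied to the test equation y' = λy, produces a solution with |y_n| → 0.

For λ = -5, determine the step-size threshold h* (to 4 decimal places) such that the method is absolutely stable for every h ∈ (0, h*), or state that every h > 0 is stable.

Set f=λy, z=hλ:
  y_{n+1} = y_n + z·[6/7·y_n + 1/7·y_{n+1}] ⇒ (1 − 1/7z)y_{n+1} = (1 + 6/7z)y_n
  so R(z) = (1 + 6/7z)/(1 − 1/7z).

Solve |R(x)|<1 on ℝ⁻.
x=-1.63: |R|=0.3221
R=−1: 1+6/7x = −1+1/7x ⇒ -5/7x=2 ⇒ x=2/(-5/7)=-2.8000
Confirm numerically:
  x=-2.540: |R|=0.86373 <1
  x=-2.479: |R|=0.83068 <1
  x=-2.309: |R|=0.73628 <1
  x=-1.476: |R|=0.21897 <1
  x=-3.297: |R|=1.24133 >1
  x=-3.012: |R|=1.10587 >1
Stable set (-2.8000, 0).

(-2.8000,0); λ=-5 ⇒ h* = (14/5)/5 = 0.5600.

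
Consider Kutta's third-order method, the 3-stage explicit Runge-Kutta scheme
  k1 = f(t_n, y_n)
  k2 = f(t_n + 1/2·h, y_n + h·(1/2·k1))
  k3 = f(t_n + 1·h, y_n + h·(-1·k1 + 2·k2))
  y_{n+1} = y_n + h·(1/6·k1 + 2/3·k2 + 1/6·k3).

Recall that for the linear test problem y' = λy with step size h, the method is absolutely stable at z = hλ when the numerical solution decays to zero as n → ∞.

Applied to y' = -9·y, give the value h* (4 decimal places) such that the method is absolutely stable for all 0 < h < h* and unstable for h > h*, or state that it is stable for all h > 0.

(-2.5127,0); λ=-9 ⇒ h* = 0.2792.

On y'=λy, z=hλ:
  order 3, 3-stage ⇒ R(z)=1+z+z^2/2+z^3/6
  (e.g. R(-1.01)=0.32833, |R|=0.32833)

Find x<0 with |R(x)|<1.
x=-1.01: |R|=0.3283
|R(-2.23)|=0.5918 |R(-1.59)|=0.0041 |R(-0.99)|=0.3383
Bisect:
  x_lo=-3.1714 |R|=2.4586  x_hi=-0.3304 |R|=0.7182
  mid=-1.75088 |R|=0.11266 →hi
  mid=-2.46112 |R|=0.91711 →hi
  mid=-2.81624 |R|=1.57334 →lo
  mid=-2.63868 |R|=1.21939 →lo
  mid=-2.54990 |R|=1.06214 →lo
  mid=-2.50551 |R|=0.98814 →hi
  mid=-2.52770 |R|=1.02477 →lo
  ...
  [-2.51279,-2.51262] ⇒ x*=-2.5127
Stable set (-2.5127, 0).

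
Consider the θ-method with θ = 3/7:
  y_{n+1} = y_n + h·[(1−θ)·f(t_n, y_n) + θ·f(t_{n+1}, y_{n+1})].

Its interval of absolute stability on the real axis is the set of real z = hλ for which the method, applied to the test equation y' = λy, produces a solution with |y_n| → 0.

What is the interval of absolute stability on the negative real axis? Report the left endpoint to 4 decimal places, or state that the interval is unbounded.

(-14.0000, 0).

On y'=λy, z=hλ:
  y_{n+1} = y_n + z·[4/7·y_n + 3/7·y_{n+1}] ⇒ (1 − 3/7z)y_{n+1} = (1 + 4/7z)y_n
  R(z) = (1 + 4/7z)/(1 − 3/7z).

Boundary: |R(x)|=1, x<0.
x=-1.59: |R|=0.0544
R=−1: 1+4/7x = −1+3/7x ⇒ -1/7x=2 ⇒ x=2/(-1/7)=-14.0000
Confirm numerically:
  x=-10.293: |R|=0.90214 <1
  x=-8.488: |R|=0.83021 <1
  x=-7.163: |R|=0.76001 <1
  x=-5.825: |R|=0.66599 <1
  x=-14.515: |R|=1.01019 >1
  x=-14.374: |R|=1.00746 >1
  x=-14.333: |R|=1.00666 >1
So |R|<1 on (-14.0000, 0).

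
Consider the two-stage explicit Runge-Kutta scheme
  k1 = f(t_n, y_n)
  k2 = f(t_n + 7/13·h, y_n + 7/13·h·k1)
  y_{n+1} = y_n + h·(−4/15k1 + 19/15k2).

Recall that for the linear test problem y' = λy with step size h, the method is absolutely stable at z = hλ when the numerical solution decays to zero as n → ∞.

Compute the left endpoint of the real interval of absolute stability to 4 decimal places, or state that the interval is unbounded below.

z* = -1.4662.

On y'=λy, z=hλ:
  k1=λy_n ⇒ h·k1=z·y_n;  k2=λ(1+7/13z)y_n ⇒ h·k2=z(1+7/13z)y_n
  y_{n+1}/y_n = 1 − 4/15z + 19/15z(1+7/13z) = 1 + z + 133/195z²
  Hence R(z) = 1 + z + 133/195z².

Find x<0 with |R(x)|<1.
x=-0.57: |R|=0.6516
R=1: x+133/195x²=0 ⇒ x=−195/133=-1.4662; min R=1−1/(4·133/195)=0.6335>−1
Confirm numerically:
  x=-1.177: |R|=0.76787 <1
  x=-0.983: |R|=0.67606 <1
  x=-0.900: |R|=0.65246 <1
  x=-2.011: |R|=1.74730 >1
  x=-1.986: |R|=1.70414 >1
  x=-1.564: |R|=1.10436 >1
So |R|<1 on (-1.4662, 0).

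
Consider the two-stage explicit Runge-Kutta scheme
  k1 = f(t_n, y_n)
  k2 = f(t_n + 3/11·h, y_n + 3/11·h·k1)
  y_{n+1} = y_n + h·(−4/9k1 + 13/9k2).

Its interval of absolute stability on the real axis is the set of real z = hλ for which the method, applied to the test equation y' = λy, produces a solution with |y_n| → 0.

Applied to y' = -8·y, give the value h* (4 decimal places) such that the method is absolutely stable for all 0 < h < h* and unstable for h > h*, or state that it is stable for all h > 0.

(-2.5385,0); λ=-8 ⇒ h* = (33/13)/8 = 0.3173.

Test eqn y'=λy, z=hλ:
  k1=λy_n ⇒ h·k1=z·y_n;  k2=λ(1+3/11z)y_n ⇒ h·k2=z(1+3/11z)y_n
  y_{n+1}/y_n = 1 − 4/9z + 13/9z(1+3/11z) = 1 + z + 13/33z²
  so R(z) = 1 + z + 13/33z².

Need |R(x)|<1, x<0.
x=-0.45: |R|=0.6298
R=1: x+13/33x²=0 ⇒ x=−33/13=-2.5385; min R=1−1/(4·13/33)=0.3654>−1
Confirm numerically:
  x=-2.266: |R|=0.75678 <1
  x=-1.710: |R|=0.44192 <1
  x=-1.282: |R|=0.36545 <1
  x=-2.946: |R|=1.47297 >1
  x=-2.788: |R|=1.27407 >1
So |R|<1 on (-2.5385, 0).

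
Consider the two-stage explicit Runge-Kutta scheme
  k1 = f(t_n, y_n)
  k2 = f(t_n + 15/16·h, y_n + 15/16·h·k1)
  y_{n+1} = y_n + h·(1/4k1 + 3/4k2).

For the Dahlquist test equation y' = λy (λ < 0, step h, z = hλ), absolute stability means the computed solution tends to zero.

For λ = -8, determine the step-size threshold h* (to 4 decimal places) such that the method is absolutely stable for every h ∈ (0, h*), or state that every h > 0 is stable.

(-1.4222,0); λ=-8 ⇒ h* = (64/45)/8 = 0.1778.

Test eqn y'=λy, z=hλ:
  k1=λy_n ⇒ h·k1=z·y_n;  k2=λ(1+15/16z)y_n ⇒ h·k2=z(1+15/16z)y_n
  y_{n+1}/y_n = 1 + 1/4z + 3/4z(1+15/16z) = 1 + z + 45/64z²
  R(z) = 1 + z + 45/64z².

Need |R(x)|<1, x<0.
x=-0.88: |R|=0.6645
R=1: x+45/64x²=0 ⇒ x=−64/45=-1.4222; min R=1−1/(4·45/64)=0.6444>−1
Confirm numerically:
  x=-1.278: |R|=0.87040 <1
  x=-0.921: |R|=0.67542 <1
  x=-0.858: |R|=0.65962 <1
  x=-1.916: |R|=1.66521 >1
  x=-1.724: |R|=1.36581 >1
Stable set (-1.4222, 0).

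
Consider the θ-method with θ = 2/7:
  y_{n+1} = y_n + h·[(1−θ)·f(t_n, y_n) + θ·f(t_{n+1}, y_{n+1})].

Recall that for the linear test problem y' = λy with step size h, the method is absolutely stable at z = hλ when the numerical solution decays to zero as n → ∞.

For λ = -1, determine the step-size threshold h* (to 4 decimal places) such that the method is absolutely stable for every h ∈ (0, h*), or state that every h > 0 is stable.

(-4.6667,0); λ=-1 ⇒ h* = (14/3)/1 = 4.6667.

Test eqn y'=λy, z=hλ:
  y_{n+1} = y_n + z·[5/7·y_n + 2/7·y_{n+1}] ⇒ (1 − 2/7z)y_{n+1} = (1 + 5/7z)y_n
  so R(z) = (1 + 5/7z)/(1 − 2/7z).

Solve |R(x)|<1 on ℝ⁻.
x=-0.42: |R|=0.6250
R=−1: 1+5/7x = −1+2/7x ⇒ -3/7x=2 ⇒ x=2/(-3/7)=-4.6667
Confirm numerically:
  x=-4.134: |R|=0.89534 <1
  x=-3.470: |R|=0.74247 <1
  x=-2.971: |R|=0.60694 <1
  x=-2.456: |R|=0.44325 <1
  x=-5.180: |R|=1.08871 >1
  x=-5.002: |R|=1.05916 >1
Interval (-4.6667, 0).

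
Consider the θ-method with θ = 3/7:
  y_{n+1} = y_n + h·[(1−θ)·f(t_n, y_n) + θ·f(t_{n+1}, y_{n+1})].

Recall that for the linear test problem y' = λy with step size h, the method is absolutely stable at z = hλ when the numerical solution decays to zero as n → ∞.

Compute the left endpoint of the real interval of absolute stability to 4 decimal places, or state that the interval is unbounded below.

On y'=λy, z=hλ:
  y_{n+1} = y_n + z·[4/7·y_n + 3/7·y_{n+1}] ⇒ (1 − 3/7z)y_{n+1} = (1 + 4/7z)y_n
  so R(z) = (1 + 4/7z)/(1 − 3/7z).

Boundary: |R(x)|=1, x<0.
x=-1.09: |R|=0.2571
R=−1: 1+4/7x = −1+3/7x ⇒ -1/7x=2 ⇒ x=2/(-1/7)=-14.0000
Confirm numerically:
  x=-10.095: |R|=0.89527 <1
  x=-9.161: |R|=0.85967 <1
  x=-5.939: |R|=0.67518 <1
  x=-14.127: |R|=1.00257 >1
  x=-14.067: |R|=1.00136 >1
So |R|<1 on (-14.0000, 0).

left endpoint -14.0000.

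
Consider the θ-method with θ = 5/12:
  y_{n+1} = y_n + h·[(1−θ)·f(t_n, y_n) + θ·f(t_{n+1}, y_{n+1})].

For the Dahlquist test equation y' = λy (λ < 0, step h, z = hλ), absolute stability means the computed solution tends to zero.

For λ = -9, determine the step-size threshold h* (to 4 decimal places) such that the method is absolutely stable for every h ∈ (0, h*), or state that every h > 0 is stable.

Set f=λy, z=hλ:
  y_{n+1} = y_n + z·[7/12·y_n + 5/12·y_{n+1}] ⇒ (1 − 5/12z)y_{n+1} = (1 + 7/12z)y_n
  ⇒ R(z) = (1 + 7/12z)/(1 − 5/12z).

Need |R(x)|<1, x<0.
x=-0.74: |R|=0.4344
R=−1: 1+7/12x = −1+5/12x ⇒ -1/6x=2 ⇒ x=2/(-1/6)=-12.0000
Confirm numerically:
  x=-11.820: |R|=0.99494 <1
  x=-9.381: |R|=0.91108 <1
  x=-8.660: |R|=0.87920 <1
  x=-6.911: |R|=0.78138 <1
  x=-12.589: |R|=1.01572 >1
  x=-12.457: |R|=1.01230 >1
So |R|<1 on (-12.0000, 0).

(-12.0000,0); λ=-9 ⇒ h* = (12)/9 = 1.3333.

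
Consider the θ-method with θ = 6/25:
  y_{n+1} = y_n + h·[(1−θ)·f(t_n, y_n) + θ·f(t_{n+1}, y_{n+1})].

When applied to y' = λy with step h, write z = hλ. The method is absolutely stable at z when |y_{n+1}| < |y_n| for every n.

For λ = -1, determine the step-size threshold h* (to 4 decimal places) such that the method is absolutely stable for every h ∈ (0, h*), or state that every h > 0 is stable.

Set f=λy, z=hλ:
  y_{n+1} = y_n + z·[19/25·y_n + 6/25·y_{n+1}] ⇒ (1 − 6/25z)y_{n+1} = (1 + 19/25z)y_n
  ⇒ R(z) = (1 + 19/25z)/(1 − 6/25z).

Find x<0 with |R(x)|<1.
x=-1.69: |R|=0.2023
R=−1: 1+19/25x = −1+6/25x ⇒ -13/25x=2 ⇒ x=2/(-13/25)=-3.8462
Confirm numerically:
  x=-2.688: |R|=0.63392 <1
  x=-2.373: |R|=0.51193 <1
  x=-2.089: |R|=0.39141 <1
  x=-4.140: |R|=1.07665 >1
  x=-3.937: |R|=1.02429 >1
  x=-3.919: |R|=1.01952 >1
Stable set (-3.8462, 0).

(-3.8462,0); λ=-1 ⇒ h* = (50/13)/1 = 3.8462.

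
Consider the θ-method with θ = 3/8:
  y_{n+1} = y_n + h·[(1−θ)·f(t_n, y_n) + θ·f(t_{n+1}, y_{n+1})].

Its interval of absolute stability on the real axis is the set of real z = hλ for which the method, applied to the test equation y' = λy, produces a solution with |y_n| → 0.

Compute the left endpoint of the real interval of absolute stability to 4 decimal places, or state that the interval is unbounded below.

On y'=λy, z=hλ:
  y_{n+1} = y_n + z·[5/8·y_n + 3/8·y_{n+1}] ⇒ (1 − 3/8z)y_{n+1} = (1 + 5/8z)y_n
  Hence R(z) = (1 + 5/8z)/(1 − 3/8z).

Need |R(x)|<1, x<0.
x=-1.49: |R|=0.0441
R=−1: 1+5/8x = −1+3/8x ⇒ -1/4x=2 ⇒ x=2/(-1/4)=-8.0000
Confirm numerically:
  x=-7.797: |R|=0.98707 <1
  x=-7.420: |R|=0.96167 <1
  x=-6.011: |R|=0.84719 <1
  x=-8.536: |R|=1.03190 >1
  x=-8.290: |R|=1.01765 >1
Stable set (-8.0000, 0).

left endpoint -8.0000.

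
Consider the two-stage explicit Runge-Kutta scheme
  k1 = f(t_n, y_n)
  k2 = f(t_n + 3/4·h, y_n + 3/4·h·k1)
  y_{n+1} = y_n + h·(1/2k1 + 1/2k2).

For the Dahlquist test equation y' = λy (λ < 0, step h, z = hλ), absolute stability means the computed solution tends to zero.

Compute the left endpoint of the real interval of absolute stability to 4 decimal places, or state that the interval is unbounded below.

On y'=λy, z=hλ:
  k1=λy_n ⇒ h·k1=z·y_n;  k2=λ(1+3/4z)y_n ⇒ h·k2=z(1+3/4z)y_n
  y_{n+1}/y_n = 1 + 1/2z + 1/2z(1+3/4z) = 1 + z + 3/8z²
  so R(z) = 1 + z + 3/8z².

Need |R(x)|<1, x<0.
x=-0.8: |R|=0.4400
R=1: x+3/8x²=0 ⇒ x=−8/3=-2.6667; min R=1−1/(4·3/8)=0.3333>−1
Confirm numerically:
  x=-2.629: |R|=0.96287 <1
  x=-2.303: |R|=0.68593 <1
  x=-1.788: |R|=0.41085 <1
  x=-3.257: |R|=1.72102 >1
  x=-3.163: |R|=1.58871 >1
  x=-2.850: |R|=1.19594 >1
Stable set (-2.6667, 0).

z* = -2.6667.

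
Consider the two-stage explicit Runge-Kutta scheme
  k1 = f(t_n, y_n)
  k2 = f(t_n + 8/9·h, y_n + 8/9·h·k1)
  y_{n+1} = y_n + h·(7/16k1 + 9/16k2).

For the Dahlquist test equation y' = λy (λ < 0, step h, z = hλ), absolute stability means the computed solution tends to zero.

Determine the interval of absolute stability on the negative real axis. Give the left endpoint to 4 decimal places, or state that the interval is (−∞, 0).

With y'=λy (z=hλ):
  k1=λy_n ⇒ h·k1=z·y_n;  k2=λ(1+8/9z)y_n ⇒ h·k2=z(1+8/9z)y_n
  y_{n+1}/y_n = 1 + 7/16z + 9/16z(1+8/9z) = 1 + z + 1/2z²
  Hence R(z) = 1 + z + 1/2z².

Find x<0 with |R(x)|<1.
x=-1.53: |R|=0.6404
R=1: x+1/2x²=0 ⇒ x=−2=-2.0000; min R=1−1/(4·1/2)=0.5000>−1
Confirm numerically:
  x=-1.407: |R|=0.58282 <1
  x=-1.236: |R|=0.52785 <1
  x=-1.184: |R|=0.51693 <1
  x=-1.137: |R|=0.50938 <1
  x=-2.558: |R|=1.71368 >1
  x=-2.467: |R|=1.57604 >1
  x=-2.132: |R|=1.14071 >1
So |R|<1 on (-2.0000, 0).

z∈(-2.0000,0).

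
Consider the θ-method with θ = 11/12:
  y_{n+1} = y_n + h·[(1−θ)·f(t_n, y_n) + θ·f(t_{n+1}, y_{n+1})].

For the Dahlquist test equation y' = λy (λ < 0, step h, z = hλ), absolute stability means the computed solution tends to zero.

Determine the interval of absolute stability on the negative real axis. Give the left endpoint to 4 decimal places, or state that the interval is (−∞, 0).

unbounded; (−∞, 0).

With y'=λy (z=hλ):
  y_{n+1} = y_n + z·[1/12·y_n + 11/12·y_{n+1}] ⇒ (1 − 11/12z)y_{n+1} = (1 + 1/12z)y_n
  ⇒ R(z) = (1 + 1/12z)/(1 − 11/12z).

Solve |R(x)|<1 on ℝ⁻.
x=-0.53: |R|=0.6433
x=-2: |R|=0.2941
x=-10: |R|=0.0164
x=-100: |R|=0.0791
θ=11/12≥1/2 ⇒ |1+1/12x|<|1−11/12x| ∀x<0 ⇒ stable on all of ℝ⁻.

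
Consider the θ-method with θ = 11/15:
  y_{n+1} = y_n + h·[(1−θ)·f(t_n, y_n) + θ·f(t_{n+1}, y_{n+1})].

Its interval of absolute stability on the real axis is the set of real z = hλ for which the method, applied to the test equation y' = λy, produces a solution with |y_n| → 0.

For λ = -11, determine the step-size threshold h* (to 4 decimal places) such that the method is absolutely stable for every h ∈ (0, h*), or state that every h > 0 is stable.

interval (−∞, 0). Any h>0 works for λ=-11.

On y'=λy, z=hλ:
  y_{n+1} = y_n + z·[4/15·y_n + 11/15·y_{n+1}] ⇒ (1 − 11/15z)y_{n+1} = (1 + 4/15z)y_n
  Hence R(z) = (1 + 4/15z)/(1 − 11/15z).

Solve |R(x)|<1 on ℝ⁻.
x=-0.72: |R|=0.5288
x=-2: |R|=0.1892
x=-10: |R|=0.2000
x=-100: |R|=0.3453
θ=11/15≥1/2 ⇒ |1+4/15x|<|1−11/15x| ∀x<0 ⇒ interval (−∞,0).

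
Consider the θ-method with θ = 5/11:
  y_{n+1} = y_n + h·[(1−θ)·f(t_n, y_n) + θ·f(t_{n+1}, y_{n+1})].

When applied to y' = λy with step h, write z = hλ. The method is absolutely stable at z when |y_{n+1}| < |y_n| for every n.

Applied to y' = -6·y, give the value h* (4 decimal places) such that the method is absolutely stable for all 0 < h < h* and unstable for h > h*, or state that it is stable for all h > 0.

Set f=λy, z=hλ:
  y_{n+1} = y_n + z·[6/11·y_n + 5/11·y_{n+1}] ⇒ (1 − 5/11z)y_{n+1} = (1 + 6/11z)y_n
  R(z) = (1 + 6/11z)/(1 − 5/11z).

Boundary: |R(x)|=1, x<0.
x=-1.35: |R|=0.1634
R=−1: 1+6/11x = −1+5/11x ⇒ -1/11x=2 ⇒ x=2/(-1/11)=-22.0000
Confirm numerically:
  x=-16.567: |R|=0.94210 <1
  x=-14.818: |R|=0.91560 <1
  x=-10.979: |R|=0.83275 <1
  x=-22.282: |R|=1.00230 >1
  x=-22.145: |R|=1.00119 >1
  x=-22.042: |R|=1.00035 >1
So |R|<1 on (-22.0000, 0).

(-22.0000,0); λ=-6 ⇒ h* = (22)/6 = 3.6667.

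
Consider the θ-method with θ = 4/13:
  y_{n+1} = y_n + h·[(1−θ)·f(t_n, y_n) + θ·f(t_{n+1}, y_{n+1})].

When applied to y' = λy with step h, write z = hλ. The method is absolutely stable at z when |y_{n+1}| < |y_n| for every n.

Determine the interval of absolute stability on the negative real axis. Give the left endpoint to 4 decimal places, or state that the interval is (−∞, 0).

Set f=λy, z=hλ:
  y_{n+1} = y_n + z·[9/13·y_n + 4/13·y_{n+1}] ⇒ (1 − 4/13z)y_{n+1} = (1 + 9/13z)y_n
  R(z) = (1 + 9/13z)/(1 − 4/13z).

Solve |R(x)|<1 on ℝ⁻.
x=-1.63: |R|=0.0856
R=−1: 1+9/13x = −1+4/13x ⇒ -5/13x=2 ⇒ x=2/(-5/13)=-5.2000
Confirm numerically:
  x=-4.538: |R|=0.89375 <1
  x=-4.481: |R|=0.88375 <1
  x=-2.654: |R|=0.46096 <1
  x=-2.129: |R|=0.28635 <1
  x=-5.740: |R|=1.07508 >1
  x=-5.320: |R|=1.01750 >1
So |R|<1 on (-5.2000, 0).

z∈(-5.2000,0).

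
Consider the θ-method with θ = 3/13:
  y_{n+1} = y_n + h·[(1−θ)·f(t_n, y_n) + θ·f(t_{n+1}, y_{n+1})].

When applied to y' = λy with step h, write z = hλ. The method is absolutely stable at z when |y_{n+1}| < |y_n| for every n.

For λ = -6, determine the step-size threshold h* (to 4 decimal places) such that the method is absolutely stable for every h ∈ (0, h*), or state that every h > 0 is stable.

With y'=λy (z=hλ):
  y_{n+1} = y_n + z·[10/13·y_n + 3/13·y_{n+1}] ⇒ (1 − 3/13z)y_{n+1} = (1 + 10/13z)y_n
  so R(z) = (1 + 10/13z)/(1 − 3/13z).

Find x<0 with |R(x)|<1.
x=-1.14: |R|=0.0974
R=−1: 1+10/13x = −1+3/13x ⇒ -7/13x=2 ⇒ x=2/(-7/13)=-3.7143
Confirm numerically:
  x=-3.039: |R|=0.78627 <1
  x=-1.873: |R|=0.30775 <1
  x=-1.490: |R|=0.10876 <1
  x=-4.284: |R|=1.15426 >1
  x=-3.782: |R|=1.01947 >1
Interval (-3.7143, 0).

(-3.7143,0); λ=-6 ⇒ h* = (26/7)/6 = 0.6190.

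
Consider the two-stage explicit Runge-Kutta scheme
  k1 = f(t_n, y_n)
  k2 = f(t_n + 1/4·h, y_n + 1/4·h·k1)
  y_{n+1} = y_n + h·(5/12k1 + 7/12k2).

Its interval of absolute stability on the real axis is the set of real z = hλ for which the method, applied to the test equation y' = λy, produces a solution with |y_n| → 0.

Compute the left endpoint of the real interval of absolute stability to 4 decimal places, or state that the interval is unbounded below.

z* = -6.8571.

With y'=λy (z=hλ):
  k1=λy_n ⇒ h·k1=z·y_n;  k2=λ(1+1/4z)y_n ⇒ h·k2=z(1+1/4z)y_n
  y_{n+1}/y_n = 1 + 5/12z + 7/12z(1+1/4z) = 1 + z + 7/48z²
  ⇒ R(z) = 1 + z + 7/48z².

Boundary: |R(x)|=1, x<0.
x=-1.23: |R|=0.0094
R=1: x+7/48x²=0 ⇒ x=−48/7=-6.8571; min R=1−1/(4·7/48)=-0.7143>−1
Confirm numerically:
  x=-5.298: |R|=0.20463 <1
  x=-3.475: |R|=0.71397 <1
  x=-2.851: |R|=0.66564 <1
  x=-2.795: |R|=0.65575 <1
  x=-7.411: |R|=1.59859 >1
  x=-6.999: |R|=1.14479 >1
So |R|<1 on (-6.8571, 0).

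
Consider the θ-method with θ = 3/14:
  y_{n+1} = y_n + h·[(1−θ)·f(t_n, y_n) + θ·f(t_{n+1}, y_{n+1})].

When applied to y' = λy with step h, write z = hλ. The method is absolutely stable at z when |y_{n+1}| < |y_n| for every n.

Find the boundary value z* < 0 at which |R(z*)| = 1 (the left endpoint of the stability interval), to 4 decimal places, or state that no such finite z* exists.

Test eqn y'=λy, z=hλ:
  y_{n+1} = y_n + z·[11/14·y_n + 3/14·y_{n+1}] ⇒ (1 − 3/14z)y_{n+1} = (1 + 11/14z)y_n
  R(z) = (1 + 11/14z)/(1 − 3/14z).

Need |R(x)|<1, x<0.
x=-1.2: |R|=0.0455
R=−1: 1+11/14x = −1+3/14x ⇒ -4/7x=2 ⇒ x=2/(-4/7)=-3.5000
Confirm numerically:
  x=-3.162: |R|=0.88487 <1
  x=-1.758: |R|=0.27695 <1
  x=-1.719: |R|=0.25625 <1
  x=-3.983: |R|=1.14891 >1
  x=-3.706: |R|=1.06561 >1
Interval (-3.5000, 0).

left endpoint -3.5000.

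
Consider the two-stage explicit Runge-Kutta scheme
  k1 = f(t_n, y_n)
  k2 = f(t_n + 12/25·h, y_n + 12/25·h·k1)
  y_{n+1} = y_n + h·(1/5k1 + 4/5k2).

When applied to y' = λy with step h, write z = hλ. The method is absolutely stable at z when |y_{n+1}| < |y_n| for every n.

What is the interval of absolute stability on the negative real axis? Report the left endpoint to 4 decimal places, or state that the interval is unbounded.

z∈(-2.6042,0).

With y'=λy (z=hλ):
  k1=λy_n ⇒ h·k1=z·y_n;  k2=λ(1+12/25z)y_n ⇒ h·k2=z(1+12/25z)y_n
  y_{n+1}/y_n = 1 + 1/5z + 4/5z(1+12/25z) = 1 + z + 48/125z²
  ⇒ R(z) = 1 + z + 48/125z².

Find x<0 with |R(x)|<1.
x=-0.46: |R|=0.6213
R=1: x+48/125x²=0 ⇒ x=−125/48=-2.6042; min R=1−1/(4·48/125)=0.3490>−1
Confirm numerically:
  x=-2.411: |R|=0.82116 <1
  x=-2.172: |R|=0.63955 <1
  x=-1.867: |R|=0.47150 <1
  x=-1.124: |R|=0.36114 <1
  x=-2.964: |R|=1.40955 >1
  x=-2.854: |R|=1.27380 >1
Stable set (-2.6042, 0).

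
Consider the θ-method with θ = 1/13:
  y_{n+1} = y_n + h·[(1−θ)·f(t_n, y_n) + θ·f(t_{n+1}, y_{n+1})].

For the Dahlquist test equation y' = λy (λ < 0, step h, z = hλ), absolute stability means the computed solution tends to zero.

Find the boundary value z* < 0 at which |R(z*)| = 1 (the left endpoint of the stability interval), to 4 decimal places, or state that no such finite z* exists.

On y'=λy, z=hλ:
  y_{n+1} = y_n + z·[12/13·y_n + 1/13·y_{n+1}] ⇒ (1 − 1/13z)y_{n+1} = (1 + 12/13z)y_n
  so R(z) = (1 + 12/13z)/(1 − 1/13z).

Need |R(x)|<1, x<0.
x=-1.35: |R|=0.2230
R=−1: 1+12/13x = −1+1/13x ⇒ -11/13x=2 ⇒ x=2/(-11/13)=-2.3636
Confirm numerically:
  x=-1.874: |R|=0.63789 <1
  x=-1.698: |R|=0.50184 <1
  x=-0.973: |R|=0.09475 <1
  x=-2.907: |R|=1.37575 >1
  x=-2.865: |R|=1.34762 >1
So |R|<1 on (-2.3636, 0).

left endpoint -2.3636.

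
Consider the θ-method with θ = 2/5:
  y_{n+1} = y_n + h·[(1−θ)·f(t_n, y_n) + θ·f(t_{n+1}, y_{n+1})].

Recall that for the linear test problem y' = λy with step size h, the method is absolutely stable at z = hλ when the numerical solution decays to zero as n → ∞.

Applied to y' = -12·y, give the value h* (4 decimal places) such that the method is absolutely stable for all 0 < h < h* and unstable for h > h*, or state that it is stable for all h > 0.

(-10.0000,0); λ=-12 ⇒ h* = (10)/12 = 0.8333.

With y'=λy (z=hλ):
  y_{n+1} = y_n + z·[3/5·y_n + 2/5·y_{n+1}] ⇒ (1 − 2/5z)y_{n+1} = (1 + 3/5z)y_n
  ⇒ R(z) = (1 + 3/5z)/(1 − 2/5z).

Solve |R(x)|<1 on ℝ⁻.
x=-1.29: |R|=0.1491
R=−1: 1+3/5x = −1+2/5x ⇒ -1/5x=2 ⇒ x=2/(-1/5)=-10.0000
Confirm numerically:
  x=-7.341: |R|=0.86490 <1
  x=-5.835: |R|=0.75015 <1
  x=-5.116: |R|=0.67936 <1
  x=-4.961: |R|=0.66231 <1
  x=-10.491: |R|=1.01890 >1
  x=-10.403: |R|=1.01562 >1
Stable set (-10.0000, 0).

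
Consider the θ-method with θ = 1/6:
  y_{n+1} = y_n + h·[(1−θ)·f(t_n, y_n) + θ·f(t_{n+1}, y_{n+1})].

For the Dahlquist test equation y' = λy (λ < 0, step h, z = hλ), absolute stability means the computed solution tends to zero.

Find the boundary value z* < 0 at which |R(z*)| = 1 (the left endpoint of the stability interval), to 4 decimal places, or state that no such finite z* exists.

left endpoint -3.0000.

With y'=λy (z=hλ):
  y_{n+1} = y_n + z·[5/6·y_n + 1/6·y_{n+1}] ⇒ (1 − 1/6z)y_{n+1} = (1 + 5/6z)y_n
  so R(z) = (1 + 5/6z)/(1 − 1/6z).

Need |R(x)|<1, x<0.
x=-0.88: |R|=0.2326
R=−1: 1+5/6x = −1+1/6x ⇒ -2/3x=2 ⇒ x=2/(-2/3)=-3.0000
Confirm numerically:
  x=-2.831: |R|=0.92345 <1
  x=-2.787: |R|=0.90304 <1
  x=-1.715: |R|=0.33377 <1
  x=-3.362: |R|=1.15467 >1
  x=-3.355: |R|=1.15179 >1
So |R|<1 on (-3.0000, 0).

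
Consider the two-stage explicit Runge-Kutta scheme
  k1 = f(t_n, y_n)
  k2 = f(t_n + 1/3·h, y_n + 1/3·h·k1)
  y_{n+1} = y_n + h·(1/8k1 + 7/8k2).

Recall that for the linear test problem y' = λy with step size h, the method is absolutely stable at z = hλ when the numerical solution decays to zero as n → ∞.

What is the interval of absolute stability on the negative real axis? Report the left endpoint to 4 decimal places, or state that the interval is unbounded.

(-3.4286, 0).

With y'=λy (z=hλ):
  k1=λy_n ⇒ h·k1=z·y_n;  k2=λ(1+1/3z)y_n ⇒ h·k2=z(1+1/3z)y_n
  y_{n+1}/y_n = 1 + 1/8z + 7/8z(1+1/3z) = 1 + z + 7/24z²
  Hence R(z) = 1 + z + 7/24z².

Solve |R(x)|<1 on ℝ⁻.
x=-0.9: |R|=0.3362
R=1: x+7/24x²=0 ⇒ x=−24/7=-3.4286; min R=1−1/(4·7/24)=0.1429>−1
Confirm numerically:
  x=-2.574: |R|=0.35843 <1
  x=-1.931: |R|=0.15656 <1
  x=-1.735: |R|=0.14298 <1
  x=-3.982: |R|=1.64276 >1
  x=-3.880: |R|=1.51087 >1
Interval (-3.4286, 0).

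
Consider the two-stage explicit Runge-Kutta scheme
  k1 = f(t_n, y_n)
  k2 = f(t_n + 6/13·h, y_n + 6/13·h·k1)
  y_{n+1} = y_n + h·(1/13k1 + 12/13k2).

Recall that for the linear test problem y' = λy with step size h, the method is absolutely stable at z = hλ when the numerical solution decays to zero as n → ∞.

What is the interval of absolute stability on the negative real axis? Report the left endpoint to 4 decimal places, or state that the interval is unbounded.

z∈(-2.3472,0).

Test eqn y'=λy, z=hλ:
  k1=λy_n ⇒ h·k1=z·y_n;  k2=λ(1+6/13z)y_n ⇒ h·k2=z(1+6/13z)y_n
  y_{n+1}/y_n = 1 + 1/13z + 12/13z(1+6/13z) = 1 + z + 72/169z²
  R(z) = 1 + z + 72/169z².

Boundary: |R(x)|=1, x<0.
x=-0.48: |R|=0.6182
R=1: x+72/169x²=0 ⇒ x=−169/72=-2.3472; min R=1−1/(4·72/169)=0.4132>−1
Confirm numerically:
  x=-2.273: |R|=0.92812 <1
  x=-1.256: |R|=0.41609 <1
  x=-1.001: |R|=0.42589 <1
  x=-2.748: |R|=1.46921 >1
  x=-2.706: |R|=1.41362 >1
Stable set (-2.3472, 0).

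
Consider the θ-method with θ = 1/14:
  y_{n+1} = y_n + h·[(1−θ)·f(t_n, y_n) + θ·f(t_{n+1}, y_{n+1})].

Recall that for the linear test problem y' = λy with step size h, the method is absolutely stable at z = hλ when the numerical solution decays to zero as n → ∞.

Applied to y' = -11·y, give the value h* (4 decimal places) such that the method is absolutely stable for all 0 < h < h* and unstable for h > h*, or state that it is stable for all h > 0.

With y'=λy (z=hλ):
  y_{n+1} = y_n + z·[13/14·y_n + 1/14·y_{n+1}] ⇒ (1 − 1/14z)y_{n+1} = (1 + 13/14z)y_n
  so R(z) = (1 + 13/14z)/(1 − 1/14z).

Need |R(x)|<1, x<0.
x=-1.2: |R|=0.1053
R=−1: 1+13/14x = −1+1/14x ⇒ -6/7x=2 ⇒ x=2/(-6/7)=-2.3333
Confirm numerically:
  x=-1.583: |R|=0.42219 <1
  x=-1.510: |R|=0.36299 <1
  x=-0.956: |R|=0.10511 <1
  x=-2.577: |R|=1.17639 >1
  x=-2.522: |R|=1.13703 >1
So |R|<1 on (-2.3333, 0).

(-2.3333,0); λ=-11 ⇒ h* = (7/3)/11 = 0.2121.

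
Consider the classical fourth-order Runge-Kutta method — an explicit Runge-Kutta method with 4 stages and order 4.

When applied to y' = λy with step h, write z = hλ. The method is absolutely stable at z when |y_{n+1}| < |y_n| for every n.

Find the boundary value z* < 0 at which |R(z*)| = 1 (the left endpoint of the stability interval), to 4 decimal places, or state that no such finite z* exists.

Test eqn y'=λy, z=hλ:
  order 4, 4-stage ⇒ R(z)=1+z+z^2/2+z^3/6+z^4/24
  (e.g. R(-1.22)=0.31386, |R|=0.31386)

Find x<0 with |R(x)|<1.
x=-1.22: |R|=0.3139
|R(-2.88)|=1.1524 |R(-2.25)|=0.4507 |R(-1.53)|=0.2718
Bisect:
  x_lo=-3.1266 |R|=1.6489  x_hi=-0.0795 |R|=0.9236
  mid=-1.60303 |R|=0.27041 →hi
  mid=-2.36481 |R|=0.53031 →hi
  mid=-2.74570 |R|=0.94193 →hi
  mid=-2.93615 |R|=1.25230 →lo
  mid=-2.84092 |R|=1.08716 →lo
  mid=-2.79331 |R|=1.01216 →lo
  mid=-2.76951 |R|=0.97646 →hi
  mid=-2.78141 |R|=0.99416 →hi
  mid=-2.78736 |R|=1.00312 →lo
  ...
  [-2.78532,-2.78513] ⇒ x*=-2.7853
So |R|<1 on (-2.7853, 0).

left endpoint -2.7853.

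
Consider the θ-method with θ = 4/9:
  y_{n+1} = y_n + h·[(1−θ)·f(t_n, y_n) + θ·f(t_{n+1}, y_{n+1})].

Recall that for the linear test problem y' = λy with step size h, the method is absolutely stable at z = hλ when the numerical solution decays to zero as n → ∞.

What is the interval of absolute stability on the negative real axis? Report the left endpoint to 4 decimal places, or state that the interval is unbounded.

With y'=λy (z=hλ):
  y_{n+1} = y_n + z·[5/9·y_n + 4/9·y_{n+1}] ⇒ (1 − 4/9z)y_{n+1} = (1 + 5/9z)y_n
  so R(z) = (1 + 5/9z)/(1 − 4/9z).

Boundary: |R(x)|=1, x<0.
x=-1.1: |R|=0.2612
R=−1: 1+5/9x = −1+4/9x ⇒ -1/9x=2 ⇒ x=2/(-1/9)=-18.0000
Confirm numerically:
  x=-14.442: |R|=0.94671 <1
  x=-11.244: |R|=0.87483 <1
  x=-8.479: |R|=0.77815 <1
  x=-8.208: |R|=0.76592 <1
  x=-18.477: |R|=1.00575 >1
  x=-18.341: |R|=1.00414 >1
Interval (-18.0000, 0).

(-18.0000, 0).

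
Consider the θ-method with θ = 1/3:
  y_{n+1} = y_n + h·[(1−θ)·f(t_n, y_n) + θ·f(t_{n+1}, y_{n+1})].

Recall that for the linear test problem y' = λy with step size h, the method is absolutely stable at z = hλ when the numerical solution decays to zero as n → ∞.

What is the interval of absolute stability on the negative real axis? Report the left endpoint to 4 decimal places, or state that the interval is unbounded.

Set f=λy, z=hλ:
  y_{n+1} = y_n + z·[2/3·y_n + 1/3·y_{n+1}] ⇒ (1 − 1/3z)y_{n+1} = (1 + 2/3z)y_n
  so R(z) = (1 + 2/3z)/(1 − 1/3z).

Find x<0 with |R(x)|<1.
x=-1.43: |R|=0.0316
R=−1: 1+2/3x = −1+1/3x ⇒ -1/3x=2 ⇒ x=2/(-1/3)=-6.0000
Confirm numerically:
  x=-5.194: |R|=0.90164 <1
  x=-4.284: |R|=0.76442 <1
  x=-3.975: |R|=0.70968 <1
  x=-3.365: |R|=0.58602 <1
  x=-6.545: |R|=1.05710 >1
  x=-6.057: |R|=1.00629 >1
Interval (-6.0000, 0).

z∈(-6.0000,0).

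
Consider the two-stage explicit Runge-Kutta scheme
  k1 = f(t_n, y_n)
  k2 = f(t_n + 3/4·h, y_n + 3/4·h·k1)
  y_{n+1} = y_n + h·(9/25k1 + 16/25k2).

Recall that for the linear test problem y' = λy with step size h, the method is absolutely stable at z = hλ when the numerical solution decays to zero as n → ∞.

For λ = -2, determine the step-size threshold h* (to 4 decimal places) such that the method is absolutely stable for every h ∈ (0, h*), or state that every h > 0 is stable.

(-2.0833,0); λ=-2 ⇒ h* = (25/12)/2 = 1.0417.

On y'=λy, z=hλ:
  k1=λy_n ⇒ h·k1=z·y_n;  k2=λ(1+3/4z)y_n ⇒ h·k2=z(1+3/4z)y_n
  y_{n+1}/y_n = 1 + 9/25z + 16/25z(1+3/4z) = 1 + z + 12/25z²
  ⇒ R(z) = 1 + z + 12/25z².

Need |R(x)|<1, x<0.
x=-1.09: |R|=0.4803
R=1: x+12/25x²=0 ⇒ x=−25/12=-2.0833; min R=1−1/(4·12/25)=0.4792>−1
Confirm numerically:
  x=-1.831: |R|=0.77823 <1
  x=-1.688: |R|=0.67969 <1
  x=-1.033: |R|=0.47920 <1
  x=-2.395: |R|=1.35829 >1
  x=-2.372: |R|=1.32866 >1
  x=-2.166: |R|=1.08595 >1
Stable set (-2.0833, 0).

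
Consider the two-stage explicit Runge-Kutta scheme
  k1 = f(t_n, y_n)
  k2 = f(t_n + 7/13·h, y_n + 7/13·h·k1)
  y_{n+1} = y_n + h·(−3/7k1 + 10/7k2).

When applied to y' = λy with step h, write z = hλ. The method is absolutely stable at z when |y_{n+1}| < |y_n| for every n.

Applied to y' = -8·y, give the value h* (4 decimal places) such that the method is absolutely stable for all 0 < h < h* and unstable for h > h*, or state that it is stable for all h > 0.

(-1.3000,0); λ=-8 ⇒ h* = (13/10)/8 = 0.1625.

Set f=λy, z=hλ:
  k1=λy_n ⇒ h·k1=z·y_n;  k2=λ(1+7/13z)y_n ⇒ h·k2=z(1+7/13z)y_n
  y_{n+1}/y_n = 1 − 3/7z + 10/7z(1+7/13z) = 1 + z + 10/13z²
  Hence R(z) = 1 + z + 10/13z².

Solve |R(x)|<1 on ℝ⁻.
x=-1.53: |R|=1.2707
R=1: x+10/13x²=0 ⇒ x=−13/10=-1.3000; min R=1−1/(4·10/13)=0.6750>−1
Confirm numerically:
  x=-1.055: |R|=0.80117 <1
  x=-1.039: |R|=0.79140 <1
  x=-0.521: |R|=0.68780 <1
  x=-1.897: |R|=1.87116 >1
  x=-1.436: |R|=1.15023 >1
So |R|<1 on (-1.3000, 0).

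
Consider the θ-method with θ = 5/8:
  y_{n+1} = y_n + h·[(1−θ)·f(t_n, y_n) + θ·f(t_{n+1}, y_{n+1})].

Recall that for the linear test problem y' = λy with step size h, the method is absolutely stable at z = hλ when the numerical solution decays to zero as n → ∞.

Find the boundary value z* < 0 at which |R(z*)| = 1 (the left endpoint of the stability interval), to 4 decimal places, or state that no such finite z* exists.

With y'=λy (z=hλ):
  y_{n+1} = y_n + z·[3/8·y_n + 5/8·y_{n+1}] ⇒ (1 − 5/8z)y_{n+1} = (1 + 3/8z)y_n
  so R(z) = (1 + 3/8z)/(1 − 5/8z).

Find x<0 with |R(x)|<1.
x=-1.54: |R|=0.2153
x=-2: |R|=0.1111
x=-10: |R|=0.3793
x=-100: |R|=0.5748
θ=5/8≥1/2 ⇒ |1+3/8x|<|1−5/8x| ∀x<0 ⇒ stable on all of ℝ⁻.

interval (−∞, 0).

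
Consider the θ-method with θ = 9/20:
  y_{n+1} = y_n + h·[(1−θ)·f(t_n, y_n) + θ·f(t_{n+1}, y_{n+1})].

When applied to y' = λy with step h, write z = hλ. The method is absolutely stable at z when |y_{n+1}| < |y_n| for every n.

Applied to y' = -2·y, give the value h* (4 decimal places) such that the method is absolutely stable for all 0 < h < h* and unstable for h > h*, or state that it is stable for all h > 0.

(-20.0000,0); λ=-2 ⇒ h* = (20)/2 = 10.0000.

Test eqn y'=λy, z=hλ:
  y_{n+1} = y_n + z·[11/20·y_n + 9/20·y_{n+1}] ⇒ (1 − 9/20z)y_{n+1} = (1 + 11/20z)y_n
  R(z) = (1 + 11/20z)/(1 − 9/20z).

Solve |R(x)|<1 on ℝ⁻.
x=-1.14: |R|=0.2465
R=−1: 1+11/20x = −1+9/20x ⇒ -1/10x=2 ⇒ x=2/(-1/10)=-20.0000
Confirm numerically:
  x=-17.025: |R|=0.96565 <1
  x=-16.786: |R|=0.96243 <1
  x=-12.174: |R|=0.87920 <1
  x=-11.680: |R|=0.86701 <1
  x=-20.546: |R|=1.00533 >1
  x=-20.201: |R|=1.00199 >1
  x=-20.055: |R|=1.00055 >1
Stable set (-20.0000, 0).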